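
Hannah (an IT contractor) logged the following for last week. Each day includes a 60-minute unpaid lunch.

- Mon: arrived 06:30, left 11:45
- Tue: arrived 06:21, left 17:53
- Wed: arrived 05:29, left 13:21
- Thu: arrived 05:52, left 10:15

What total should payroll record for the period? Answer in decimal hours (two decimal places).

25.03 hours

Mon: 06:30–11:45 = 5 h 15 min; less 60 min break → 4 h 15 min
Tue: 06:21–17:53 = 11 h 32 min; less 60 min break → 10 h 32 min
Wed: 05:29–13:21 = 7 h 52 min; less 60 min break → 6 h 52 min
Thu: 05:52–10:15 = 4 h 23 min; less 60 min break → 3 h 23 min
Total: 4 h 15 min + 10 h 32 min + 6 h 52 min + 3 h 23 min = 25 h 2 min.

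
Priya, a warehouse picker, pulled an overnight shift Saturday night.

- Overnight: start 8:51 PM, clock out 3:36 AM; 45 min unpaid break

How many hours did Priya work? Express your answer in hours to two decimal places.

Overnight: 8:51 PM → midnight = 3 h 9 min; midnight → 3:36 AM = 3 h 36 min; span 6 h 45 min; less 45 min break → 6 h 0 min

6.00 hours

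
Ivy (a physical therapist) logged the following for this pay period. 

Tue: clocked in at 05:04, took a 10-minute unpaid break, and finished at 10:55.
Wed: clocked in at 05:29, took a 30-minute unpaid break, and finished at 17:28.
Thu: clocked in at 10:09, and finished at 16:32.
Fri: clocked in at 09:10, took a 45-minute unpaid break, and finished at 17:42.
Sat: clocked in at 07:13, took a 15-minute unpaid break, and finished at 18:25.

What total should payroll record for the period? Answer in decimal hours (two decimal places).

42.28 hours

Tue: 05:04–10:55 = 5 h 51 min; less 10 min break → 5 h 41 min
Wed: 05:29–17:28 = 11 h 59 min; less 30 min break → 11 h 29 min
Thu: 10:09–16:32 = 6 h 23 min
Fri: 09:10–17:42 = 8 h 32 min; less 45 min break → 7 h 47 min
Sat: 07:13–18:25 = 11 h 12 min; less 15 min break → 10 h 57 min
Total: 5 h 41 min + 11 h 29 min + 6 h 23 min + 7 h 47 min + 10 h 57 min = 42 h 17 min.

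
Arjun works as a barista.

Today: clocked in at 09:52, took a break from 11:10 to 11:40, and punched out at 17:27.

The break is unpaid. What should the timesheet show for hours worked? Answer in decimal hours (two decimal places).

Today: 09:52–17:27 = 7 h 35 min; less 30 min break → 7 h 5 min

7.08 hours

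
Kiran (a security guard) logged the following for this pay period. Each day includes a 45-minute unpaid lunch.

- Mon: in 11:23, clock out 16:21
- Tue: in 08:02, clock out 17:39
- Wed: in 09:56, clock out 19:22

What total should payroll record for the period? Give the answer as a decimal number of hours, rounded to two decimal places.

21.77 hours

Mon: 11:23–16:21 = 4 h 58 min; less 45 min break → 4 h 13 min
Tue: 08:02–17:39 = 9 h 37 min; less 45 min break → 8 h 52 min
Wed: 09:56–19:22 = 9 h 26 min; less 45 min break → 8 h 41 min
Total: 4 h 13 min + 8 h 52 min + 8 h 41 min = 21 h 46 min.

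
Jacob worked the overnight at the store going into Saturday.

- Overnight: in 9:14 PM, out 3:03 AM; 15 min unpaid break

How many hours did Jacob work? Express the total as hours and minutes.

Overnight: 9:14 PM → midnight = 2 h 46 min; midnight → 3:03 AM = 3 h 3 min; span 5 h 49 min; less 15 min break → 5 h 34 min

5 h 34 min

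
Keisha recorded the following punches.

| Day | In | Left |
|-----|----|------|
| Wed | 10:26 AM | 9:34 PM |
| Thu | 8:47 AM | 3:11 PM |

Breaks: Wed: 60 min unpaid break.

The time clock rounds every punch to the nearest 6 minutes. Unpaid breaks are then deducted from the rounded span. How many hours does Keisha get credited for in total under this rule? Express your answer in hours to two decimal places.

16.60 hours

Wed: in 10:26 AM→10:24 AM, out 9:34 PM→9:36 PM; 11 h 12 min − 60 min = 10 h 12 min
Thu: in 8:47 AM→8:48 AM, out 3:11 PM→3:12 PM; 6 h 24 min
Total credited: 16 h 36 min.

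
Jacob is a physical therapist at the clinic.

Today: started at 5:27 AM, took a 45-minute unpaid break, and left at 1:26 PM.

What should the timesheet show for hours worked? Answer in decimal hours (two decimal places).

Today: 5:27 AM–1:26 PM = 7 h 59 min; less 45 min break → 7 h 14 min

7.23 hours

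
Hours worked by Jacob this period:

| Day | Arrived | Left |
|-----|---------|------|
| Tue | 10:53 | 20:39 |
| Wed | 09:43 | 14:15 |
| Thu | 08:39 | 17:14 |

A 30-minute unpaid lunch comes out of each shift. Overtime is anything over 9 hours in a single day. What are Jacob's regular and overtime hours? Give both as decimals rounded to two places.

Tue: 10:53–20:39 = 9 h 46 min; less 30 min break → 9 h 16 min
Wed: 09:43–14:15 = 4 h 32 min; less 30 min break → 4 h 2 min
Thu: 08:39–17:14 = 8 h 35 min; less 30 min break → 8 h 5 min
Tue reg 9 h 0 min / OT 0 h 16 min; Wed reg 4 h 2 min / OT 0 h 0 min; Thu reg 8 h 5 min / OT 0 h 0 min.
Totals: regular 21 h 7 min, overtime 0 h 16 min.

Regular 21.12 hours, overtime 0.27 hours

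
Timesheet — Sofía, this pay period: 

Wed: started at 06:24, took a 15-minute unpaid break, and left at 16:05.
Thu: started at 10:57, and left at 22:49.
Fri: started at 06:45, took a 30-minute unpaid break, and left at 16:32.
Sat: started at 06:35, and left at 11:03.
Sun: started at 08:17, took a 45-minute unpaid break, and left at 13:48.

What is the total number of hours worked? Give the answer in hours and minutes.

39 h 49 min

Wed: 06:24–16:05 = 9 h 41 min; less 15 min break → 9 h 26 min
Thu: 10:57–22:49 = 11 h 52 min
Fri: 06:45–16:32 = 9 h 47 min; less 30 min break → 9 h 17 min
Sat: 06:35–11:03 = 4 h 28 min
Sun: 08:17–13:48 = 5 h 31 min; less 45 min break → 4 h 46 min
Total: 9 h 26 min + 11 h 52 min + 9 h 17 min + 4 h 28 min + 4 h 46 min = 39 h 49 min.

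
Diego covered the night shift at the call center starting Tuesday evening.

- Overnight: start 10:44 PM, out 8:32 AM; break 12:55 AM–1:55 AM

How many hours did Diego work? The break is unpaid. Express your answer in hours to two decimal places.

8.80 hours

Overnight: 10:44 PM → midnight = 1 h 16 min; midnight → 8:32 AM = 8 h 32 min; span 9 h 48 min; less 60 min break → 8 h 48 min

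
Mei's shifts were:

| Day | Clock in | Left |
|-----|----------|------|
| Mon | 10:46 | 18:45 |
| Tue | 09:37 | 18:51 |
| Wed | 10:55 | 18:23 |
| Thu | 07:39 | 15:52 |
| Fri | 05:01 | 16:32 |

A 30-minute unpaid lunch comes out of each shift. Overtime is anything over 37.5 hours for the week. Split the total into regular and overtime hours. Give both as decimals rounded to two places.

Mon: 10:46–18:45 = 7 h 59 min; less 30 min break → 7 h 29 min
Tue: 09:37–18:51 = 9 h 14 min; less 30 min break → 8 h 44 min
Wed: 10:55–18:23 = 7 h 28 min; less 30 min break → 6 h 58 min
Thu: 07:39–15:52 = 8 h 13 min; less 30 min break → 7 h 43 min
Fri: 05:01–16:32 = 11 h 31 min; less 30 min break → 11 h 1 min
Total worked: 41 h 55 min = 41.92 h.
Threshold 37.5 h → overtime 4 h 25 min, regular 37 h 30 min.

Regular 37.50 hours, overtime 4.42 hours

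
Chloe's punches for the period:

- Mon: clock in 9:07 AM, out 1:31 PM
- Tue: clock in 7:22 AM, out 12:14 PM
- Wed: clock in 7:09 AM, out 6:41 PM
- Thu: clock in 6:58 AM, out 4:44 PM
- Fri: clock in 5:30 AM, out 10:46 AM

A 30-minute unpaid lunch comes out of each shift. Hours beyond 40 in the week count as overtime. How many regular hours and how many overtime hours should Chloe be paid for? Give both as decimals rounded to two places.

Regular 33.33 hours, overtime 0.00 hours

Mon: 9:07 AM–1:31 PM = 4 h 24 min; less 30 min break → 3 h 54 min
Tue: 7:22 AM–12:14 PM = 4 h 52 min; less 30 min break → 4 h 22 min
Wed: 7:09 AM–6:41 PM = 11 h 32 min; less 30 min break → 11 h 2 min
Thu: 6:58 AM–4:44 PM = 9 h 46 min; less 30 min break → 9 h 16 min
Fri: 5:30 AM–10:46 AM = 5 h 16 min; less 30 min break → 4 h 46 min
Total worked: 33 h 20 min = 33.33 h.
Threshold 40 h → overtime 0 h 0 min, regular 33 h 20 min.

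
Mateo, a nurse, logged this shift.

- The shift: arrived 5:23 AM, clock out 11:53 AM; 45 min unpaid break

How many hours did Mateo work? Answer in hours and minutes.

5 h 45 min

The shift: 5:23 AM–11:53 AM = 6 h 30 min; less 45 min break → 5 h 45 min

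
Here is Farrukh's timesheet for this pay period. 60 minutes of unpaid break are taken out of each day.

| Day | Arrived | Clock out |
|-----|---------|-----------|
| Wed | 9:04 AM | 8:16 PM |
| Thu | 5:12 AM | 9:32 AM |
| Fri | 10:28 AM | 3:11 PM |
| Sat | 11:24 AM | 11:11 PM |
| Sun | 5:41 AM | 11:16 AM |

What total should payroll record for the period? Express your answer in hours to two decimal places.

32.62 hours

Wed: 9:04 AM–8:16 PM = 11 h 12 min; less 60 min break → 10 h 12 min
Thu: 5:12 AM–9:32 AM = 4 h 20 min; less 60 min break → 3 h 20 min
Fri: 10:28 AM–3:11 PM = 4 h 43 min; less 60 min break → 3 h 43 min
Sat: 11:24 AM–11:11 PM = 11 h 47 min; less 60 min break → 10 h 47 min
Sun: 5:41 AM–11:16 AM = 5 h 35 min; less 60 min break → 4 h 35 min
Total: 10 h 12 min + 3 h 20 min + 3 h 43 min + 10 h 47 min + 4 h 35 min = 32 h 37 min.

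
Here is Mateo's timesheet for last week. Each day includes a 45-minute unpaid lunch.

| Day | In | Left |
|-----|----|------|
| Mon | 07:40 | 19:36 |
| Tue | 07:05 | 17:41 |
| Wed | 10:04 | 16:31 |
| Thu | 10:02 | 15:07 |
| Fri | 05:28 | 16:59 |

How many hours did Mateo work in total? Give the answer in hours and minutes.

41 h 50 min

Mon: 07:40–19:36 = 11 h 56 min; less 45 min break → 11 h 11 min
Tue: 07:05–17:41 = 10 h 36 min; less 45 min break → 9 h 51 min
Wed: 10:04–16:31 = 6 h 27 min; less 45 min break → 5 h 42 min
Thu: 10:02–15:07 = 5 h 5 min; less 45 min break → 4 h 20 min
Fri: 05:28–16:59 = 11 h 31 min; less 45 min break → 10 h 46 min
Total: 11 h 11 min + 9 h 51 min + 5 h 42 min + 4 h 20 min + 10 h 46 min = 41 h 50 min.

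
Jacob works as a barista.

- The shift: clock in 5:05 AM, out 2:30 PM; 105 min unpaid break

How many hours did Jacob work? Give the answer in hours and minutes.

7 h 40 min

The shift: 5:05 AM–2:30 PM = 9 h 25 min; less 105 min break → 7 h 40 min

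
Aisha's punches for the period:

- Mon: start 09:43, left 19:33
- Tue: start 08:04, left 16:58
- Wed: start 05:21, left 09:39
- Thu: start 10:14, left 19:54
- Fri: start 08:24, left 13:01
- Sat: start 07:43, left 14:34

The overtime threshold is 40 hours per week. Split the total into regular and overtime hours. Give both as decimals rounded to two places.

Mon: 09:43–19:33 = 9 h 50 min
Tue: 08:04–16:58 = 8 h 54 min
Wed: 05:21–09:39 = 4 h 18 min
Thu: 10:14–19:54 = 9 h 40 min
Fri: 08:24–13:01 = 4 h 37 min
Sat: 07:43–14:34 = 6 h 51 min
Total worked: 44 h 10 min = 44.17 h.
Threshold 40 h → overtime 4 h 10 min, regular 40 h 0 min.

Regular 40.00 hours, overtime 4.17 hours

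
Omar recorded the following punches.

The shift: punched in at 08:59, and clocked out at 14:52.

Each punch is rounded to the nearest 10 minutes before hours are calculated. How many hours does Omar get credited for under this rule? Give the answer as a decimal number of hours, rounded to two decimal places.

The shift: in 08:59→09:00, out 14:52→14:50; 5 h 50 min

5.83 hours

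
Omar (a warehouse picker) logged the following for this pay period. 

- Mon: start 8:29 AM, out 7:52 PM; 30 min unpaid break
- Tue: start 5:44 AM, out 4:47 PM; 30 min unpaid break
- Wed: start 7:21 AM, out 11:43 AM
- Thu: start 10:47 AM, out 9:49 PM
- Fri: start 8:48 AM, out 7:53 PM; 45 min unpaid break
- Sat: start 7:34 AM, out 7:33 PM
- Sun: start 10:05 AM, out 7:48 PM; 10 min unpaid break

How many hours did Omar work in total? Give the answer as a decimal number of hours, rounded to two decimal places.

68.70 hours

Mon: 8:29 AM–7:52 PM = 11 h 23 min; less 30 min break → 10 h 53 min
Tue: 5:44 AM–4:47 PM = 11 h 3 min; less 30 min break → 10 h 33 min
Wed: 7:21 AM–11:43 AM = 4 h 22 min
Thu: 10:47 AM–9:49 PM = 11 h 2 min
Fri: 8:48 AM–7:53 PM = 11 h 5 min; less 45 min break → 10 h 20 min
Sat: 7:34 AM–7:33 PM = 11 h 59 min
Sun: 10:05 AM–7:48 PM = 9 h 43 min; less 10 min break → 9 h 33 min
Total: 10 h 53 min + 10 h 33 min + 4 h 22 min + 11 h 2 min + 10 h 20 min + 11 h 59 min + 9 h 33 min = 68 h 42 min.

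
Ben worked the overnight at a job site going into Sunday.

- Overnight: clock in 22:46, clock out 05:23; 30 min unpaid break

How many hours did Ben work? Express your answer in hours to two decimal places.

Overnight: 22:46 → midnight = 1 h 14 min; midnight → 05:23 = 5 h 23 min; span 6 h 37 min; less 30 min break → 6 h 7 min

6.12 hours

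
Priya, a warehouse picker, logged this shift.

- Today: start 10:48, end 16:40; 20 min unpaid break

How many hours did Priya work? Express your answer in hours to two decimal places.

5.53 hours

Today: 10:48–16:40 = 5 h 52 min; less 20 min break → 5 h 32 min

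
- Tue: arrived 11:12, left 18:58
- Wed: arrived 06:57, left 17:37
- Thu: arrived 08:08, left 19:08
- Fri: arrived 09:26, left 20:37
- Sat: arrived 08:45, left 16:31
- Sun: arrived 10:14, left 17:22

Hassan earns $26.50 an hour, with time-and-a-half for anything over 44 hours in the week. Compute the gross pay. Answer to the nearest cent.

Tue: 11:12–18:58 = 7 h 46 min
Wed: 06:57–17:37 = 10 h 40 min
Thu: 08:08–19:08 = 11 h 0 min
Fri: 09:26–20:37 = 11 h 11 min
Sat: 08:45–16:31 = 7 h 46 min
Sun: 10:14–17:22 = 7 h 8 min
Total worked: 55 h 31 min = 3331 min.
Regular 44 h 0 min = 2640 min at $26.50/h; overtime 11 h 31 min = 691 min at $39.75/h.
Pay = (2640 × $26.50 + 691 × $39.75) ÷ 60 = $1623.79.

$1623.79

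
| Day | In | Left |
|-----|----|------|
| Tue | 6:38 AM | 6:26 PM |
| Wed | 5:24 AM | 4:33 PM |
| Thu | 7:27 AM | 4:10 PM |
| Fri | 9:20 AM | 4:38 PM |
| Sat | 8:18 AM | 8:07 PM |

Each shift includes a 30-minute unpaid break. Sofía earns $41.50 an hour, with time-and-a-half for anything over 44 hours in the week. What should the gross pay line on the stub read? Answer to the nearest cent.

Tue: 6:38 AM–6:26 PM = 11 h 48 min; less 30 min break → 11 h 18 min
Wed: 5:24 AM–4:33 PM = 11 h 9 min; less 30 min break → 10 h 39 min
Thu: 7:27 AM–4:10 PM = 8 h 43 min; less 30 min break → 8 h 13 min
Fri: 9:20 AM–4:38 PM = 7 h 18 min; less 30 min break → 6 h 48 min
Sat: 8:18 AM–8:07 PM = 11 h 49 min; less 30 min break → 11 h 19 min
Total worked: 48 h 17 min = 2897 min.
Regular 44 h 0 min = 2640 min at $41.50/h; overtime 4 h 17 min = 257 min at $62.25/h.
Pay = (2640 × $41.50 + 257 × $62.25) ÷ 60 = $2092.64.

$2092.64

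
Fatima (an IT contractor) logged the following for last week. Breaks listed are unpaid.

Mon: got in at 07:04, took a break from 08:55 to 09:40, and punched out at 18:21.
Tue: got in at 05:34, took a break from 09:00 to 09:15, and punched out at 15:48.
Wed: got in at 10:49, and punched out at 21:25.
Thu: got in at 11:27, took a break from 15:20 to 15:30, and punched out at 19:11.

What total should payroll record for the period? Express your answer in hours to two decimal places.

38.68 hours

Mon: 07:04–18:21 = 11 h 17 min; less 45 min break → 10 h 32 min
Tue: 05:34–15:48 = 10 h 14 min; less 15 min break → 9 h 59 min
Wed: 10:49–21:25 = 10 h 36 min
Thu: 11:27–19:11 = 7 h 44 min; less 10 min break → 7 h 34 min
Total: 10 h 32 min + 9 h 59 min + 10 h 36 min + 7 h 34 min = 38 h 41 min.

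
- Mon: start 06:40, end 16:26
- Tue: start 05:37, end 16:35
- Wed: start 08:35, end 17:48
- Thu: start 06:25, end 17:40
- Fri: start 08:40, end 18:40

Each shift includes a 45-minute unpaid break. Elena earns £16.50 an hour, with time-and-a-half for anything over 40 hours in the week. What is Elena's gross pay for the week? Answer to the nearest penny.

Mon: 06:40–16:26 = 9 h 46 min; less 45 min break → 9 h 1 min
Tue: 05:37–16:35 = 10 h 58 min; less 45 min break → 10 h 13 min
Wed: 08:35–17:48 = 9 h 13 min; less 45 min break → 8 h 28 min
Thu: 06:25–17:40 = 11 h 15 min; less 45 min break → 10 h 30 min
Fri: 08:40–18:40 = 10 h 0 min; less 45 min break → 9 h 15 min
Total worked: 47 h 27 min = 2847 min.
Regular 40 h 0 min = 2400 min at £16.50/h; overtime 7 h 27 min = 447 min at £24.75/h.
Pay = (2400 × £16.50 + 447 × £24.75) ÷ 60 = £844.39.

£844.39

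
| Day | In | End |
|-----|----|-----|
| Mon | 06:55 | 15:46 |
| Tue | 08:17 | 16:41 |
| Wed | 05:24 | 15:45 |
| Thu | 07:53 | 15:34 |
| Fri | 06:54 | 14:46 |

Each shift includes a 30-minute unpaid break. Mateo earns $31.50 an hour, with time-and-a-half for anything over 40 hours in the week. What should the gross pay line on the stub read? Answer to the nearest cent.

$1290.71

Mon: 06:55–15:46 = 8 h 51 min; less 30 min break → 8 h 21 min
Tue: 08:17–16:41 = 8 h 24 min; less 30 min break → 7 h 54 min
Wed: 05:24–15:45 = 10 h 21 min; less 30 min break → 9 h 51 min
Thu: 07:53–15:34 = 7 h 41 min; less 30 min break → 7 h 11 min
Fri: 06:54–14:46 = 7 h 52 min; less 30 min break → 7 h 22 min
Total worked: 40 h 39 min = 2439 min.
Regular 40 h 0 min = 2400 min at $31.50/h; overtime 0 h 39 min = 39 min at $47.25/h.
Pay = (2400 × $31.50 + 39 × $47.25) ÷ 60 = $1290.71.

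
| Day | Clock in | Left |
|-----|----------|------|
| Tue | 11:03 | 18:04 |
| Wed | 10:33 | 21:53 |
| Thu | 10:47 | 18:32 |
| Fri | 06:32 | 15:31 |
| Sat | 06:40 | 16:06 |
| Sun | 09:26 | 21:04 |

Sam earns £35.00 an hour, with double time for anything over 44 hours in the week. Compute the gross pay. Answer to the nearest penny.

£2390.50

Tue: 11:03–18:04 = 7 h 1 min
Wed: 10:33–21:53 = 11 h 20 min
Thu: 10:47–18:32 = 7 h 45 min
Fri: 06:32–15:31 = 8 h 59 min
Sat: 06:40–16:06 = 9 h 26 min
Sun: 09:26–21:04 = 11 h 38 min
Total worked: 56 h 9 min = 3369 min.
Regular 44 h 0 min = 2640 min at £35.00/h; overtime 12 h 9 min = 729 min at £70.00/h.
Pay = (2640 × £35.00 + 729 × £70.00) ÷ 60 = £2390.50.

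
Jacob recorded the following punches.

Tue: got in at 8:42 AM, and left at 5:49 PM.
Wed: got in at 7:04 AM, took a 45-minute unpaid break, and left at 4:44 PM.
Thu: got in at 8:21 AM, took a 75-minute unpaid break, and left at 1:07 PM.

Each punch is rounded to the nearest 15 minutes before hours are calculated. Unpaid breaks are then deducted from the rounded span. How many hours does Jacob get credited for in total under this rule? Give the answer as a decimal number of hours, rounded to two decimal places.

Tue: in 8:42 AM→8:45 AM, out 5:49 PM→5:45 PM; 9 h 0 min
Wed: in 7:04 AM→7:00 AM, out 4:44 PM→4:45 PM; 9 h 45 min − 45 min = 9 h 0 min
Thu: in 8:21 AM→8:15 AM, out 1:07 PM→1:00 PM; 4 h 45 min − 75 min = 3 h 30 min
Total credited: 21 h 30 min.

21.50 hours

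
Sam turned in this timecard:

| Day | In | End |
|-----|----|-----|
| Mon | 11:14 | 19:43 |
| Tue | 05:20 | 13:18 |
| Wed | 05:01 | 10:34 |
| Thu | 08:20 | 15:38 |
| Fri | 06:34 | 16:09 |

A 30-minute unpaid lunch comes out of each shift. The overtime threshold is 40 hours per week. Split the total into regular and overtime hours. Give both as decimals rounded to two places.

Mon: 11:14–19:43 = 8 h 29 min; less 30 min break → 7 h 59 min
Tue: 05:20–13:18 = 7 h 58 min; less 30 min break → 7 h 28 min
Wed: 05:01–10:34 = 5 h 33 min; less 30 min break → 5 h 3 min
Thu: 08:20–15:38 = 7 h 18 min; less 30 min break → 6 h 48 min
Fri: 06:34–16:09 = 9 h 35 min; less 30 min break → 9 h 5 min
Total worked: 36 h 23 min = 36.38 h.
Threshold 40 h → overtime 0 h 0 min, regular 36 h 23 min.

Regular 36.38 hours, overtime 0.00 hours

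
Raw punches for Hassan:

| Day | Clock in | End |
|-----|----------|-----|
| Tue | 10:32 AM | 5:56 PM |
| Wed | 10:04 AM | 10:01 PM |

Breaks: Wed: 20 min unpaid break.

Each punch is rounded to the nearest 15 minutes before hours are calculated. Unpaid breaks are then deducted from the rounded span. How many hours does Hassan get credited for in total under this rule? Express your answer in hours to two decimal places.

19.17 hours

Tue: in 10:32 AM→10:30 AM, out 5:56 PM→6:00 PM; 7 h 30 min
Wed: in 10:04 AM→10:00 AM, out 10:01 PM→10:00 PM; 12 h 0 min − 20 min = 11 h 40 min
Total credited: 19 h 10 min.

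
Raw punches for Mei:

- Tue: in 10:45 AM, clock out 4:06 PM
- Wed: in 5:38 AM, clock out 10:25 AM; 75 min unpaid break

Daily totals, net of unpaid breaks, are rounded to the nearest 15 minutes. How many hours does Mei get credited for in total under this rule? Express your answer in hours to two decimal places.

8.75 hours

Tue: 10:45 AM–4:06 PM = 5 h 21 min → rounds to 5 h 15 min
Wed: 5:38 AM–10:25 AM = 4 h 47 min − 75 min = 3 h 32 min → rounds to 3 h 30 min
Total credited: 8 h 45 min.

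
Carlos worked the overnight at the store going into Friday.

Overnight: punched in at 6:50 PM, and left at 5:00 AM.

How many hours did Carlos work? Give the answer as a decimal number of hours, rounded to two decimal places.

10.17 hours

Overnight: 6:50 PM → midnight = 5 h 10 min; midnight → 5:00 AM = 5 h 0 min; span 10 h 10 min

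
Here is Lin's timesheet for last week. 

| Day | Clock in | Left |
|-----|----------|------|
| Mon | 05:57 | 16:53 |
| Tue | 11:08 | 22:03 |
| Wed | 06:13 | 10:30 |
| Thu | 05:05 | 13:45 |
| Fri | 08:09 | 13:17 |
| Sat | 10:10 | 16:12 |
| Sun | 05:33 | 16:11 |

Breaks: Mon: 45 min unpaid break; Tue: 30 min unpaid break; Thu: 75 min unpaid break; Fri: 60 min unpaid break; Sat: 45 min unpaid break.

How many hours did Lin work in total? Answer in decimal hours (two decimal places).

52.35 hours

Mon: 05:57–16:53 = 10 h 56 min; less 45 min break → 10 h 11 min
Tue: 11:08–22:03 = 10 h 55 min; less 30 min break → 10 h 25 min
Wed: 06:13–10:30 = 4 h 17 min
Thu: 05:05–13:45 = 8 h 40 min; less 75 min break → 7 h 25 min
Fri: 08:09–13:17 = 5 h 8 min; less 60 min break → 4 h 8 min
Sat: 10:10–16:12 = 6 h 2 min; less 45 min break → 5 h 17 min
Sun: 05:33–16:11 = 10 h 38 min
Total: 10 h 11 min + 10 h 25 min + 4 h 17 min + 7 h 25 min + 4 h 8 min + 5 h 17 min + 10 h 38 min = 52 h 21 min.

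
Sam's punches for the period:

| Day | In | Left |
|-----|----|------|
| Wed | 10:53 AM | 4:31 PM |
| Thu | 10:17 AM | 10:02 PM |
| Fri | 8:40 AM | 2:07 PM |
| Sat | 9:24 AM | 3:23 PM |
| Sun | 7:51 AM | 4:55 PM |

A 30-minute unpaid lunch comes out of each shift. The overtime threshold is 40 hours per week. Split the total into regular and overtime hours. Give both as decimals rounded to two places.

Regular 35.38 hours, overtime 0.00 hours

Wed: 10:53 AM–4:31 PM = 5 h 38 min; less 30 min break → 5 h 8 min
Thu: 10:17 AM–10:02 PM = 11 h 45 min; less 30 min break → 11 h 15 min
Fri: 8:40 AM–2:07 PM = 5 h 27 min; less 30 min break → 4 h 57 min
Sat: 9:24 AM–3:23 PM = 5 h 59 min; less 30 min break → 5 h 29 min
Sun: 7:51 AM–4:55 PM = 9 h 4 min; less 30 min break → 8 h 34 min
Total worked: 35 h 23 min = 35.38 h.
Threshold 40 h → overtime 0 h 0 min, regular 35 h 23 min.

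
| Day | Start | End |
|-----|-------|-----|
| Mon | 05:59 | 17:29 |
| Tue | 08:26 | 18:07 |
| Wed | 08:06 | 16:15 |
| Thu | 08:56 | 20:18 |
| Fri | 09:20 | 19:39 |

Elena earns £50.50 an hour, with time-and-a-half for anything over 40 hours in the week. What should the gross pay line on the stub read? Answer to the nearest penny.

£2854.51

Mon: 05:59–17:29 = 11 h 30 min
Tue: 08:26–18:07 = 9 h 41 min
Wed: 08:06–16:15 = 8 h 9 min
Thu: 08:56–20:18 = 11 h 22 min
Fri: 09:20–19:39 = 10 h 19 min
Total worked: 51 h 1 min = 3061 min.
Regular 40 h 0 min = 2400 min at £50.50/h; overtime 11 h 1 min = 661 min at £75.75/h.
Pay = (2400 × £50.50 + 661 × £75.75) ÷ 60 = £2854.51.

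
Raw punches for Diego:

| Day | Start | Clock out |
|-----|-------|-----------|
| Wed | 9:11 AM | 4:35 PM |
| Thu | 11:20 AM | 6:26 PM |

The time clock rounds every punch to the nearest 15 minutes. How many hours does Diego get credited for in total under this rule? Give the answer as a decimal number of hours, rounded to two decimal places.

14.50 hours

Wed: in 9:11 AM→9:15 AM, out 4:35 PM→4:30 PM; 7 h 15 min
Thu: in 11:20 AM→11:15 AM, out 6:26 PM→6:30 PM; 7 h 15 min
Total credited: 14 h 30 min.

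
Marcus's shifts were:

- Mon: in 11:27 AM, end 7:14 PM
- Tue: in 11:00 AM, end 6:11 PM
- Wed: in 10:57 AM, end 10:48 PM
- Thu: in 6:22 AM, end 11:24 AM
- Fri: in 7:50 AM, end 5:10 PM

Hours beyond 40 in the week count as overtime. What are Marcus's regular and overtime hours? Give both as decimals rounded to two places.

Mon: 11:27 AM–7:14 PM = 7 h 47 min
Tue: 11:00 AM–6:11 PM = 7 h 11 min
Wed: 10:57 AM–10:48 PM = 11 h 51 min
Thu: 6:22 AM–11:24 AM = 5 h 2 min
Fri: 7:50 AM–5:10 PM = 9 h 20 min
Total worked: 41 h 11 min = 41.18 h.
Threshold 40 h → overtime 1 h 11 min, regular 40 h 0 min.

Regular 40.00 hours, overtime 1.18 hours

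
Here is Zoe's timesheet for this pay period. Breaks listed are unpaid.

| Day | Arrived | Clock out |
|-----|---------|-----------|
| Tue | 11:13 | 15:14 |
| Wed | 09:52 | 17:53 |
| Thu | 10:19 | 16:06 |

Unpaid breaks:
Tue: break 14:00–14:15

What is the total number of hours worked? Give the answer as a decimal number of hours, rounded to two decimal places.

17.57 hours

Tue: 11:13–15:14 = 4 h 1 min; less 15 min break → 3 h 46 min
Wed: 09:52–17:53 = 8 h 1 min
Thu: 10:19–16:06 = 5 h 47 min
Total: 3 h 46 min + 8 h 1 min + 5 h 47 min = 17 h 34 min.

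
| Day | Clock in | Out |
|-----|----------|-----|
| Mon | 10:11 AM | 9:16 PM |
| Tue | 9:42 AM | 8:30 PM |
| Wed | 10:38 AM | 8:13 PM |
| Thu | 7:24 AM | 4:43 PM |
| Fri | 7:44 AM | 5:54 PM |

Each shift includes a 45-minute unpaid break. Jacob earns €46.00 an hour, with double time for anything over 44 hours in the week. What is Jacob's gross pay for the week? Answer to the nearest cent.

Mon: 10:11 AM–9:16 PM = 11 h 5 min; less 45 min break → 10 h 20 min
Tue: 9:42 AM–8:30 PM = 10 h 48 min; less 45 min break → 10 h 3 min
Wed: 10:38 AM–8:13 PM = 9 h 35 min; less 45 min break → 8 h 50 min
Thu: 7:24 AM–4:43 PM = 9 h 19 min; less 45 min break → 8 h 34 min
Fri: 7:44 AM–5:54 PM = 10 h 10 min; less 45 min break → 9 h 25 min
Total worked: 47 h 12 min = 2832 min.
Regular 44 h 0 min = 2640 min at €46.00/h; overtime 3 h 12 min = 192 min at €92.00/h.
Pay = (2640 × €46.00 + 192 × €92.00) ÷ 60 = €2318.40.

€2318.40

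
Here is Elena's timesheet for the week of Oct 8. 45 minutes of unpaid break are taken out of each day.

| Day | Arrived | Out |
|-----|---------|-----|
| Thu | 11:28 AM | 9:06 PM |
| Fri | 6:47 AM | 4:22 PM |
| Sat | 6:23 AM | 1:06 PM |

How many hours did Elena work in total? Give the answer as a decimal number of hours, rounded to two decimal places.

Thu: 11:28 AM–9:06 PM = 9 h 38 min; less 45 min break → 8 h 53 min
Fri: 6:47 AM–4:22 PM = 9 h 35 min; less 45 min break → 8 h 50 min
Sat: 6:23 AM–1:06 PM = 6 h 43 min; less 45 min break → 5 h 58 min
Total: 8 h 53 min + 8 h 50 min + 5 h 58 min = 23 h 41 min.

23.68 hours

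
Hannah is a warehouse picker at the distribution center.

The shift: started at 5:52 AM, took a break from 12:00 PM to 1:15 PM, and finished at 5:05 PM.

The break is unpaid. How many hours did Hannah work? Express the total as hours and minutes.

The shift: 5:52 AM–5:05 PM = 11 h 13 min; less 75 min break → 9 h 58 min

9 h 58 min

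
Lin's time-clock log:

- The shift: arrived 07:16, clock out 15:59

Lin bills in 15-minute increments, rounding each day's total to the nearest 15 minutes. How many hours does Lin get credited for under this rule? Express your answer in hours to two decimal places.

8.75 hours

The shift: 07:16–15:59 = 8 h 43 min → rounds to 8 h 45 min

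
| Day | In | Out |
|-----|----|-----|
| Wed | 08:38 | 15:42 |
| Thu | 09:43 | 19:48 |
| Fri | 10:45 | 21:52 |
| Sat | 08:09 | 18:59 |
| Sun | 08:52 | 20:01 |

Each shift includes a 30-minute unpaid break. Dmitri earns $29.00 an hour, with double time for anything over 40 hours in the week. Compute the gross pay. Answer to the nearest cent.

$1609.50

Wed: 08:38–15:42 = 7 h 4 min; less 30 min break → 6 h 34 min
Thu: 09:43–19:48 = 10 h 5 min; less 30 min break → 9 h 35 min
Fri: 10:45–21:52 = 11 h 7 min; less 30 min break → 10 h 37 min
Sat: 08:09–18:59 = 10 h 50 min; less 30 min break → 10 h 20 min
Sun: 08:52–20:01 = 11 h 9 min; less 30 min break → 10 h 39 min
Total worked: 47 h 45 min = 2865 min.
Regular 40 h 0 min = 2400 min at $29.00/h; overtime 7 h 45 min = 465 min at $58.00/h.
Pay = (2400 × $29.00 + 465 × $58.00) ÷ 60 = $1609.50.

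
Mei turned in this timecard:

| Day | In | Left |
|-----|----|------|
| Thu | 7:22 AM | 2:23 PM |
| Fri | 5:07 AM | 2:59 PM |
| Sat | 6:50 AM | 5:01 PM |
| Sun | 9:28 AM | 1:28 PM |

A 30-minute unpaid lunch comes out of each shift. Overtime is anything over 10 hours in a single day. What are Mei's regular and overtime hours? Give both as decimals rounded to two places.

Thu: 7:22 AM–2:23 PM = 7 h 1 min; less 30 min break → 6 h 31 min
Fri: 5:07 AM–2:59 PM = 9 h 52 min; less 30 min break → 9 h 22 min
Sat: 6:50 AM–5:01 PM = 10 h 11 min; less 30 min break → 9 h 41 min
Sun: 9:28 AM–1:28 PM = 4 h 0 min; less 30 min break → 3 h 30 min
Thu reg 6 h 31 min / OT 0 h 0 min; Fri reg 9 h 22 min / OT 0 h 0 min; Sat reg 9 h 41 min / OT 0 h 0 min; Sun reg 3 h 30 min / OT 0 h 0 min.
Totals: regular 29 h 4 min, overtime 0 h 0 min.

Regular 29.07 hours, overtime 0.00 hours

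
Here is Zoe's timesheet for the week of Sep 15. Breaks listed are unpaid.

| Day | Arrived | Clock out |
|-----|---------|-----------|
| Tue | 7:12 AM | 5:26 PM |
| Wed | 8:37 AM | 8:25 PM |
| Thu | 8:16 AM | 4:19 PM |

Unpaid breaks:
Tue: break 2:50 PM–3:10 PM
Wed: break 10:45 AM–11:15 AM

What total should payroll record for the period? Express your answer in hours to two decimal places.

29.25 hours

Tue: 7:12 AM–5:26 PM = 10 h 14 min; less 20 min break → 9 h 54 min
Wed: 8:37 AM–8:25 PM = 11 h 48 min; less 30 min break → 11 h 18 min
Thu: 8:16 AM–4:19 PM = 8 h 3 min
Total: 9 h 54 min + 11 h 18 min + 8 h 3 min = 29 h 15 min.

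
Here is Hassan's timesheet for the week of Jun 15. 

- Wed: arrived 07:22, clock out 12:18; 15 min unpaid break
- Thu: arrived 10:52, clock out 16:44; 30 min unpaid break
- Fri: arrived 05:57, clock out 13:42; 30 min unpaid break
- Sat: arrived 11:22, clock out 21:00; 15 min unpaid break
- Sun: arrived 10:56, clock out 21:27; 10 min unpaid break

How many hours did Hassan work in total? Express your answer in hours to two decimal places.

Wed: 07:22–12:18 = 4 h 56 min; less 15 min break → 4 h 41 min
Thu: 10:52–16:44 = 5 h 52 min; less 30 min break → 5 h 22 min
Fri: 05:57–13:42 = 7 h 45 min; less 30 min break → 7 h 15 min
Sat: 11:22–21:00 = 9 h 38 min; less 15 min break → 9 h 23 min
Sun: 10:56–21:27 = 10 h 31 min; less 10 min break → 10 h 21 min
Total: 4 h 41 min + 5 h 22 min + 7 h 15 min + 9 h 23 min + 10 h 21 min = 37 h 2 min.

37.03 hours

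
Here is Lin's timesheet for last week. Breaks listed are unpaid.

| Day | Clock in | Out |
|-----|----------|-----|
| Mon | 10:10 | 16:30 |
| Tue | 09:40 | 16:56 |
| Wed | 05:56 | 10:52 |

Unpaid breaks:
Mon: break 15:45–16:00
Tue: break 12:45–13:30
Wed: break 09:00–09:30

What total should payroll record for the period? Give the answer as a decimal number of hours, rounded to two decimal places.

Mon: 10:10–16:30 = 6 h 20 min; less 15 min break → 6 h 5 min
Tue: 09:40–16:56 = 7 h 16 min; less 45 min break → 6 h 31 min
Wed: 05:56–10:52 = 4 h 56 min; less 30 min break → 4 h 26 min
Total: 6 h 5 min + 6 h 31 min + 4 h 26 min = 17 h 2 min.

17.03 hours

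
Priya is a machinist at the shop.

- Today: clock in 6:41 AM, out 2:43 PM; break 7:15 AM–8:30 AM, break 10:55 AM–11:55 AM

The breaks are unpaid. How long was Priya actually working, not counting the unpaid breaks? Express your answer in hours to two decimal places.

5.78 hours

Today: 6:41 AM–2:43 PM = 8 h 2 min; less 135 min break → 5 h 47 min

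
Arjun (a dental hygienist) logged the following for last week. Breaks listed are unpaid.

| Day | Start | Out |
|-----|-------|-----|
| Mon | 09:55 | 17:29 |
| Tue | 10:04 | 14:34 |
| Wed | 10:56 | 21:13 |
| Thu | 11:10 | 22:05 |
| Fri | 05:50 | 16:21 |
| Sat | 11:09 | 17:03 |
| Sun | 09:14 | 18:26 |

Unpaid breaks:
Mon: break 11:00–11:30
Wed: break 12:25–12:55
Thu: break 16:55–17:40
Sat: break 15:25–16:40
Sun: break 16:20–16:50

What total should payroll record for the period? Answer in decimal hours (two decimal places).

Mon: 09:55–17:29 = 7 h 34 min; less 30 min break → 7 h 4 min
Tue: 10:04–14:34 = 4 h 30 min
Wed: 10:56–21:13 = 10 h 17 min; less 30 min break → 9 h 47 min
Thu: 11:10–22:05 = 10 h 55 min; less 45 min break → 10 h 10 min
Fri: 05:50–16:21 = 10 h 31 min
Sat: 11:09–17:03 = 5 h 54 min; less 75 min break → 4 h 39 min
Sun: 09:14–18:26 = 9 h 12 min; less 30 min break → 8 h 42 min
Total: 7 h 4 min + 4 h 30 min + 9 h 47 min + 10 h 10 min + 10 h 31 min + 4 h 39 min + 8 h 42 min = 55 h 23 min.

55.38 hours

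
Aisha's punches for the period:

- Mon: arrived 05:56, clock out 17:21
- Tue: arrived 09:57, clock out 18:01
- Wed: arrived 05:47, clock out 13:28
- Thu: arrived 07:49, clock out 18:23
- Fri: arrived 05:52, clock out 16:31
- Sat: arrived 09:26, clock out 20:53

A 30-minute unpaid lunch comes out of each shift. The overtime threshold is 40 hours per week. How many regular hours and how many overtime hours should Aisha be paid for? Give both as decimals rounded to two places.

Mon: 05:56–17:21 = 11 h 25 min; less 30 min break → 10 h 55 min
Tue: 09:57–18:01 = 8 h 4 min; less 30 min break → 7 h 34 min
Wed: 05:47–13:28 = 7 h 41 min; less 30 min break → 7 h 11 min
Thu: 07:49–18:23 = 10 h 34 min; less 30 min break → 10 h 4 min
Fri: 05:52–16:31 = 10 h 39 min; less 30 min break → 10 h 9 min
Sat: 09:26–20:53 = 11 h 27 min; less 30 min break → 10 h 57 min
Total worked: 56 h 50 min = 56.83 h.
Threshold 40 h → overtime 16 h 50 min, regular 40 h 0 min.

Regular 40.00 hours, overtime 16.83 hours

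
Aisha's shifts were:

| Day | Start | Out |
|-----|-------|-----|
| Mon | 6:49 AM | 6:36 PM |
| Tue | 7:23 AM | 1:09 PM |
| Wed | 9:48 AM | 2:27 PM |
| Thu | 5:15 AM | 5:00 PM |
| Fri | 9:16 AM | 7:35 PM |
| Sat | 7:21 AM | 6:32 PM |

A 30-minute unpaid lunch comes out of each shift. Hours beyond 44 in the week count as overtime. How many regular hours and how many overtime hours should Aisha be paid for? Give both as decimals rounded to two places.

Mon: 6:49 AM–6:36 PM = 11 h 47 min; less 30 min break → 11 h 17 min
Tue: 7:23 AM–1:09 PM = 5 h 46 min; less 30 min break → 5 h 16 min
Wed: 9:48 AM–2:27 PM = 4 h 39 min; less 30 min break → 4 h 9 min
Thu: 5:15 AM–5:00 PM = 11 h 45 min; less 30 min break → 11 h 15 min
Fri: 9:16 AM–7:35 PM = 10 h 19 min; less 30 min break → 9 h 49 min
Sat: 7:21 AM–6:32 PM = 11 h 11 min; less 30 min break → 10 h 41 min
Total worked: 52 h 27 min = 52.45 h.
Threshold 44 h → overtime 8 h 27 min, regular 44 h 0 min.

Regular 44.00 hours, overtime 8.45 hours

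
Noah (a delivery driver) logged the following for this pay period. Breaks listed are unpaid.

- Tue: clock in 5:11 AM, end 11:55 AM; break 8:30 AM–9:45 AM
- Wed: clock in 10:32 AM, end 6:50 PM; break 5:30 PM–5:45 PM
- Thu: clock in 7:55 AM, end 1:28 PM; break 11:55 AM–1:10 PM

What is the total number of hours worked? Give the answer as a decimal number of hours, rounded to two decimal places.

Tue: 5:11 AM–11:55 AM = 6 h 44 min; less 75 min break → 5 h 29 min
Wed: 10:32 AM–6:50 PM = 8 h 18 min; less 15 min break → 8 h 3 min
Thu: 7:55 AM–1:28 PM = 5 h 33 min; less 75 min break → 4 h 18 min
Total: 5 h 29 min + 8 h 3 min + 4 h 18 min = 17 h 50 min.

17.83 hours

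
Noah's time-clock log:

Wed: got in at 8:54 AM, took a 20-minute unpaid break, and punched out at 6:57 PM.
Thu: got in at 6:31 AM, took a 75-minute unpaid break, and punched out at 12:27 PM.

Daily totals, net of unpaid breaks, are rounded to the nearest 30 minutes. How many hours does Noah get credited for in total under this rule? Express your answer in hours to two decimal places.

Wed: 8:54 AM–6:57 PM = 10 h 3 min − 20 min = 9 h 43 min → rounds to 9 h 30 min
Thu: 6:31 AM–12:27 PM = 5 h 56 min − 75 min = 4 h 41 min → rounds to 4 h 30 min
Total credited: 14 h 0 min.

14.00 hours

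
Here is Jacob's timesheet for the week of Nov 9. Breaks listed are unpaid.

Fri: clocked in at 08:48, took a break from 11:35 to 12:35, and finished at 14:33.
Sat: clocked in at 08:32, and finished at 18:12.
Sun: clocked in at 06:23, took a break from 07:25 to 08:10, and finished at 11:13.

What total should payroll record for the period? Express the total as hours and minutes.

Fri: 08:48–14:33 = 5 h 45 min; less 60 min break → 4 h 45 min
Sat: 08:32–18:12 = 9 h 40 min
Sun: 06:23–11:13 = 4 h 50 min; less 45 min break → 4 h 5 min
Total: 4 h 45 min + 9 h 40 min + 4 h 5 min = 18 h 30 min.

18 h 30 min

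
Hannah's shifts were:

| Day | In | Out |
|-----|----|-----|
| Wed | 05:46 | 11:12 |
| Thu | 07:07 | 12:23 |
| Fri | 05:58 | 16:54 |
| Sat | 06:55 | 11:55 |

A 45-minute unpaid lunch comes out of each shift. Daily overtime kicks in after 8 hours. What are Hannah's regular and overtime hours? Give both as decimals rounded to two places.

Wed: 05:46–11:12 = 5 h 26 min; less 45 min break → 4 h 41 min
Thu: 07:07–12:23 = 5 h 16 min; less 45 min break → 4 h 31 min
Fri: 05:58–16:54 = 10 h 56 min; less 45 min break → 10 h 11 min
Sat: 06:55–11:55 = 5 h 0 min; less 45 min break → 4 h 15 min
Wed reg 4 h 41 min / OT 0 h 0 min; Thu reg 4 h 31 min / OT 0 h 0 min; Fri reg 8 h 0 min / OT 2 h 11 min; Sat reg 4 h 15 min / OT 0 h 0 min.
Totals: regular 21 h 27 min, overtime 2 h 11 min.

Regular 21.45 hours, overtime 2.18 hours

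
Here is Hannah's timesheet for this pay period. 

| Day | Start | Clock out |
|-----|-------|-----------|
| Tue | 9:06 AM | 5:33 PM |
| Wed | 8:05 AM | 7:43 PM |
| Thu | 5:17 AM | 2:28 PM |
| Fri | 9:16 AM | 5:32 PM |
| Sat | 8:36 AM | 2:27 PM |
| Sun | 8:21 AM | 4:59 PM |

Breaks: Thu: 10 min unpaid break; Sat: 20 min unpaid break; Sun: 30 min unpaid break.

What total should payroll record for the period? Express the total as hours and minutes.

51 h 1 min

Tue: 9:06 AM–5:33 PM = 8 h 27 min
Wed: 8:05 AM–7:43 PM = 11 h 38 min
Thu: 5:17 AM–2:28 PM = 9 h 11 min; less 10 min break → 9 h 1 min
Fri: 9:16 AM–5:32 PM = 8 h 16 min
Sat: 8:36 AM–2:27 PM = 5 h 51 min; less 20 min break → 5 h 31 min
Sun: 8:21 AM–4:59 PM = 8 h 38 min; less 30 min break → 8 h 8 min
Total: 8 h 27 min + 11 h 38 min + 9 h 1 min + 8 h 16 min + 5 h 31 min + 8 h 8 min = 51 h 1 min.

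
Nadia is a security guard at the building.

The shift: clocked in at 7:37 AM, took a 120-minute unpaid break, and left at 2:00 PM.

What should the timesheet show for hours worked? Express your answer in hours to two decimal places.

4.38 hours

The shift: 7:37 AM–2:00 PM = 6 h 23 min; less 120 min break → 4 h 23 min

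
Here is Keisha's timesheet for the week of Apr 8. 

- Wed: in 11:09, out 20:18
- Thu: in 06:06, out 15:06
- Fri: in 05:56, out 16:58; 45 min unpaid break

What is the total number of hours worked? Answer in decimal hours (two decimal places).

Wed: 11:09–20:18 = 9 h 9 min
Thu: 06:06–15:06 = 9 h 0 min
Fri: 05:56–16:58 = 11 h 2 min; less 45 min break → 10 h 17 min
Total: 9 h 9 min + 9 h 0 min + 10 h 17 min = 28 h 26 min.

28.43 hours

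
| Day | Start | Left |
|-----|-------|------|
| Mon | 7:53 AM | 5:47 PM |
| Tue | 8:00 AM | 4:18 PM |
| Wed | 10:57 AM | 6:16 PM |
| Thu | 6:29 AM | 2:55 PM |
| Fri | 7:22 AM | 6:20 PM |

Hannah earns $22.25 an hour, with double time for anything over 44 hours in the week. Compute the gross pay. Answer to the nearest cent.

Mon: 7:53 AM–5:47 PM = 9 h 54 min
Tue: 8:00 AM–4:18 PM = 8 h 18 min
Wed: 10:57 AM–6:16 PM = 7 h 19 min
Thu: 6:29 AM–2:55 PM = 8 h 26 min
Fri: 7:22 AM–6:20 PM = 10 h 58 min
Total worked: 44 h 55 min = 2695 min.
Regular 44 h 0 min = 2640 min at $22.25/h; overtime 0 h 55 min = 55 min at $44.50/h.
Pay = (2640 × $22.25 + 55 × $44.50) ÷ 60 = $1019.79.

$1019.79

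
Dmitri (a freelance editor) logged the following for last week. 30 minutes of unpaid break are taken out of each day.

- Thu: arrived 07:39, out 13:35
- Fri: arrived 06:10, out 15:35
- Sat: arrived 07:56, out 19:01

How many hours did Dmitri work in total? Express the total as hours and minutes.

Thu: 07:39–13:35 = 5 h 56 min; less 30 min break → 5 h 26 min
Fri: 06:10–15:35 = 9 h 25 min; less 30 min break → 8 h 55 min
Sat: 07:56–19:01 = 11 h 5 min; less 30 min break → 10 h 35 min
Total: 5 h 26 min + 8 h 55 min + 10 h 35 min = 24 h 56 min.

24 h 56 min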